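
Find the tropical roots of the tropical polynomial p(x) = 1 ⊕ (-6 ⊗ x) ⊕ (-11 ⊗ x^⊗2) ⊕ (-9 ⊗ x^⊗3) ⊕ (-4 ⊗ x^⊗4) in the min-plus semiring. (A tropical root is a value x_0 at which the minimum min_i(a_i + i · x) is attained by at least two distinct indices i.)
Roots: {-5, -2, 5, 7}

Each tropical root is a break point of the lower envelope of the lines y = a_i + i · x (there are 5 lines, with slopes 0, 1, ..., 4). Only the lines that attain the minimum somewhere contribute to roots; other lines are dominated. Here the surviving (envelope) indices are i = 4, i = 3, i = 2, i = 1, i = 0.
Intersections between consecutive envelope lines give the roots: for adjacent envelope indices i < j the intersection is x = (a_i − a_j) / (j − i). Reading off the sorted break points: {-5, -2, 5, 7}.
Verification: at each break x_0, at least two indices attain the minimum of min_i(a_i + i · x_0).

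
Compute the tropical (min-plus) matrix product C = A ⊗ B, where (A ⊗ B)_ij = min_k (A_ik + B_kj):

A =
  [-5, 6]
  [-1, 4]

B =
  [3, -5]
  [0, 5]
A ⊗ B =
  [-2, -10]
  [2, -6]

Apply the min-plus product entry-by-entry:
  C[0][0] = min over k of (A[0][0] + B[0][0] = -5 + 3 = -2, A[0][1] + B[1][0] = 6 + 0 = 6) = -2 (attained at k = 0)
  C[0][1] = min over k of (A[0][0] + B[0][1] = -5 + -5 = -10, A[0][1] + B[1][1] = 6 + 5 = 11) = -10 (attained at k = 0)
  C[1][0] = min over k of (A[1][0] + B[0][0] = -1 + 3 = 2, A[1][1] + B[1][0] = 4 + 0 = 4) = 2 (attained at k = 0)
  C[1][1] = min over k of (A[1][0] + B[0][1] = -1 + -5 = -6, A[1][1] + B[1][1] = 4 + 5 = 9) = -6 (attained at k = 0)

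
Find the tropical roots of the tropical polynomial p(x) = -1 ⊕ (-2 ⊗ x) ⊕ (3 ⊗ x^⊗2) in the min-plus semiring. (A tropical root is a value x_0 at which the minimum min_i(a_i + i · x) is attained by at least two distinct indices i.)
Roots: {-5, 1}

Each tropical root is a break point of the lower envelope of the lines y = a_i + i · x (there are 3 lines, with slopes 0, 1, ..., 2). Only the lines that attain the minimum somewhere contribute to roots; other lines are dominated. Here the surviving (envelope) indices are i = 2, i = 1, i = 0.
Intersections between consecutive envelope lines give the roots: for adjacent envelope indices i < j the intersection is x = (a_i − a_j) / (j − i). Reading off the sorted break points: {-5, 1}.
Verification: at each break x_0, at least two indices attain the minimum of min_i(a_i + i · x_0).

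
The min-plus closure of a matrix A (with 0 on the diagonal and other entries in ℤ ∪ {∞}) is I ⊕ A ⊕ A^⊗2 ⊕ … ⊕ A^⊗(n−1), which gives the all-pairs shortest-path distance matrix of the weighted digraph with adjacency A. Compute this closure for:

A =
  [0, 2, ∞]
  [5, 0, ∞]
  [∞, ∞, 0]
Closure =
  [0, 2, ∞]
  [5, 0, ∞]
  [∞, ∞, 0]

This is the Floyd-Warshall all-pairs shortest-path computation. For each intermediate vertex k = 0, 1, …, 2, update dist[i][j] ← min(dist[i][j], dist[i][k] + dist[k][j]). The final matrix gives, for each (i, j), the minimum total weight of any directed path from i to j (possibly empty when i = j).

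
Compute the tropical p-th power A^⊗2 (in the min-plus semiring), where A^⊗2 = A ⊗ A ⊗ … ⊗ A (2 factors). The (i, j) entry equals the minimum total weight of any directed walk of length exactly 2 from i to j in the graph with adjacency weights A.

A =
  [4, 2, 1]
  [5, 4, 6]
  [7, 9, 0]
A^⊗2 =
  [7, 6, 1]
  [9, 7, 6]
  [7, 9, 0]

Each entry (A^⊗2)_ij equals the minimum over all length-2 walks i = v_0 → v_1 → … → v_2 = j of Σ_t A[v_t][v_{t+1}]. For example, for (i, j) = (0, 2) we minimise over 3 possible intermediate vertex sequences; the minimum is 1, attained along the walk 0 → 2 → 2.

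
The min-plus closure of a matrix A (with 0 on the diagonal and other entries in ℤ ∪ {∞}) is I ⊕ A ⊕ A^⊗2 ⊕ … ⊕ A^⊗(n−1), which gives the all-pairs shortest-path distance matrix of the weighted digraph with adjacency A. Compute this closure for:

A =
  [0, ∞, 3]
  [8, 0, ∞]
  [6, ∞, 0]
Closure =
  [0, ∞, 3]
  [8, 0, 11]
  [6, ∞, 0]

This is the Floyd-Warshall all-pairs shortest-path computation. For each intermediate vertex k = 0, 1, …, 2, update dist[i][j] ← min(dist[i][j], dist[i][k] + dist[k][j]). The final matrix gives, for each (i, j), the minimum total weight of any directed path from i to j (possibly empty when i = j).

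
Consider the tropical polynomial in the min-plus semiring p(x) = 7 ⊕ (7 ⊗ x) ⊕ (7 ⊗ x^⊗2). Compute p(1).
p(1) = 7

A tropical monomial a ⊗ x^⊗i evaluates to a + i · x. Evaluating each term at x = 1:
  Term 0 contributes 7 + 0 · 1 = 7
  Term 1 contributes 7 + 1 · 1 = 8
  Term 2 contributes 7 + 2 · 1 = 9
p(1) = ⊕ of these = min[7, 8, 9] = 7.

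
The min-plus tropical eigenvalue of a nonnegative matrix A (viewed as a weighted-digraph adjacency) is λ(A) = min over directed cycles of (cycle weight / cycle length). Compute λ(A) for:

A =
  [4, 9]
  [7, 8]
λ(A) = 4

Enumerate directed cycles and compute their means (weight / length). Sample:
  cycle 0 → 0: weight = 4, length = 1, mean = 4/1 ≈ 4.000
  cycle 1 → 1: weight = 8, length = 1, mean = 8/1 ≈ 8.000
  cycle 0 → 1 → 0: weight = 16, length = 2, mean = 16/2 ≈ 8.000
  cycle 1 → 0 → 1: weight = 16, length = 2, mean = 16/2 ≈ 8.000
Minimum mean = 4.000, attained e.g. along the cycle 0 → 0 with weight 4 and length 1. So λ(A) = 4/1 = 4.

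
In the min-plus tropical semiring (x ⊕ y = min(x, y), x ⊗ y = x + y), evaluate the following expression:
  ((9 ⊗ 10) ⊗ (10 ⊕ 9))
((9 ⊗ 10) ⊗ (10 ⊕ 9)) = 28

Expand innermost to outermost. Recall ⊕ takes the minimum of its arguments and ⊗ takes their sum. Working out the expression ((9 ⊗ 10) ⊗ (10 ⊕ 9)) gives 28.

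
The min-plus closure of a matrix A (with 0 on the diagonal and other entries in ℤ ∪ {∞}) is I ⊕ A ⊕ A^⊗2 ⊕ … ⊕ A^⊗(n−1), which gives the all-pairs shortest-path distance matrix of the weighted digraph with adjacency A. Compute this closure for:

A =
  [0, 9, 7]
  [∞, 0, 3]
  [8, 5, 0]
Closure =
  [0, 9, 7]
  [11, 0, 3]
  [8, 5, 0]

This is the Floyd-Warshall all-pairs shortest-path computation. For each intermediate vertex k = 0, 1, …, 2, update dist[i][j] ← min(dist[i][j], dist[i][k] + dist[k][j]). The final matrix gives, for each (i, j), the minimum total weight of any directed path from i to j (possibly empty when i = j).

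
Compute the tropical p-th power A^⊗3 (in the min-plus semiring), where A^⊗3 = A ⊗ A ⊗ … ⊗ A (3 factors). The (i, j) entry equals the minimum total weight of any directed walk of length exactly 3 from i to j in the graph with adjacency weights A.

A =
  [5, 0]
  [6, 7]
A^⊗3 =
  [11, 6]
  [12, 11]

Each entry (A^⊗3)_ij equals the minimum over all length-3 walks i = v_0 → v_1 → … → v_3 = j of Σ_t A[v_t][v_{t+1}]. For example, for (i, j) = (0, 1) we minimise over 4 possible intermediate vertex sequences; the minimum is 6, attained along the walk 0 → 1 → 0 → 1.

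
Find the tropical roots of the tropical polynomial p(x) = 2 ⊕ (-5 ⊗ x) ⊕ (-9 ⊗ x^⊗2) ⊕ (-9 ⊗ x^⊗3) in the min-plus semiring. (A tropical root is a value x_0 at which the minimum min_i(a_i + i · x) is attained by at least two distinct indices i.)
Roots: {0, 4, 7}

Each tropical root is a break point of the lower envelope of the lines y = a_i + i · x (there are 4 lines, with slopes 0, 1, ..., 3). Only the lines that attain the minimum somewhere contribute to roots; other lines are dominated. Here the surviving (envelope) indices are i = 3, i = 2, i = 1, i = 0.
Intersections between consecutive envelope lines give the roots: for adjacent envelope indices i < j the intersection is x = (a_i − a_j) / (j − i). Reading off the sorted break points: {0, 4, 7}.
Verification: at each break x_0, at least two indices attain the minimum of min_i(a_i + i · x_0).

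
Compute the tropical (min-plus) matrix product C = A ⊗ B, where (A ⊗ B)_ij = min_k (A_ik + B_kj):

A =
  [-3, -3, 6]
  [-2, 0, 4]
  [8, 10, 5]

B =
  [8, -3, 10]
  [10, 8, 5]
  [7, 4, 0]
A ⊗ B =
  [5, -6, 2]
  [6, -5, 4]
  [12, 5, 5]

Apply the min-plus product entry-by-entry:
  C[0][0] = min over k of (A[0][0] + B[0][0] = -3 + 8 = 5, A[0][1] + B[1][0] = -3 + 10 = 7, A[0][2] + B[2][0] = 6 + 7 = 13) = 5 (attained at k = 0)
  C[0][1] = min over k of (A[0][0] + B[0][1] = -3 + -3 = -6, A[0][1] + B[1][1] = -3 + 8 = 5, A[0][2] + B[2][1] = 6 + 4 = 10) = -6 (attained at k = 0)
  C[0][2] = min over k of (A[0][0] + B[0][2] = -3 + 10 = 7, A[0][1] + B[1][2] = -3 + 5 = 2, A[0][2] + B[2][2] = 6 + 0 = 6) = 2 (attained at k = 1)
  C[1][0] = min over k of (A[1][0] + B[0][0] = -2 + 8 = 6, A[1][1] + B[1][0] = 0 + 10 = 10, A[1][2] + B[2][0] = 4 + 7 = 11) = 6 (attained at k = 0)
  C[1][1] = min over k of (A[1][0] + B[0][1] = -2 + -3 = -5, A[1][1] + B[1][1] = 0 + 8 = 8, A[1][2] + B[2][1] = 4 + 4 = 8) = -5 (attained at k = 0)
  C[1][2] = min over k of (A[1][0] + B[0][2] = -2 + 10 = 8, A[1][1] + B[1][2] = 0 + 5 = 5, A[1][2] + B[2][2] = 4 + 0 = 4) = 4 (attained at k = 2)
  C[2][0] = min over k of (A[2][0] + B[0][0] = 8 + 8 = 16, A[2][1] + B[1][0] = 10 + 10 = 20, A[2][2] + B[2][0] = 5 + 7 = 12) = 12 (attained at k = 2)
  C[2][1] = min over k of (A[2][0] + B[0][1] = 8 + -3 = 5, A[2][1] + B[1][1] = 10 + 8 = 18, A[2][2] + B[2][1] = 5 + 4 = 9) = 5 (attained at k = 0)
  C[2][2] = min over k of (A[2][0] + B[0][2] = 8 + 10 = 18, A[2][1] + B[1][2] = 10 + 5 = 15, A[2][2] + B[2][2] = 5 + 0 = 5) = 5 (attained at k = 2)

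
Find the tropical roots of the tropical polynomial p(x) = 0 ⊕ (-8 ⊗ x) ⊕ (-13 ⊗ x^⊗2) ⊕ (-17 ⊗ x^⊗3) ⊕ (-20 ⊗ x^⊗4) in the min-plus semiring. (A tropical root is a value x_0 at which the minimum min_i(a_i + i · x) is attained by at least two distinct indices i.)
Roots: {3, 4, 5, 8}

Each tropical root is a break point of the lower envelope of the lines y = a_i + i · x (there are 5 lines, with slopes 0, 1, ..., 4). Only the lines that attain the minimum somewhere contribute to roots; other lines are dominated. Here the surviving (envelope) indices are i = 4, i = 3, i = 2, i = 1, i = 0.
Intersections between consecutive envelope lines give the roots: for adjacent envelope indices i < j the intersection is x = (a_i − a_j) / (j − i). Reading off the sorted break points: {3, 4, 5, 8}.
Verification: at each break x_0, at least two indices attain the minimum of min_i(a_i + i · x_0).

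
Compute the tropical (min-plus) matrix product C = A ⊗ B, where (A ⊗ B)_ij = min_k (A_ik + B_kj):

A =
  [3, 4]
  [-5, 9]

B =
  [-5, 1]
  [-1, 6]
A ⊗ B =
  [-2, 4]
  [-10, -4]

Apply the min-plus product entry-by-entry:
  C[0][0] = min over k of (A[0][0] + B[0][0] = 3 + -5 = -2, A[0][1] + B[1][0] = 4 + -1 = 3) = -2 (attained at k = 0)
  C[0][1] = min over k of (A[0][0] + B[0][1] = 3 + 1 = 4, A[0][1] + B[1][1] = 4 + 6 = 10) = 4 (attained at k = 0)
  C[1][0] = min over k of (A[1][0] + B[0][0] = -5 + -5 = -10, A[1][1] + B[1][0] = 9 + -1 = 8) = -10 (attained at k = 0)
  C[1][1] = min over k of (A[1][0] + B[0][1] = -5 + 1 = -4, A[1][1] + B[1][1] = 9 + 6 = 15) = -4 (attained at k = 0)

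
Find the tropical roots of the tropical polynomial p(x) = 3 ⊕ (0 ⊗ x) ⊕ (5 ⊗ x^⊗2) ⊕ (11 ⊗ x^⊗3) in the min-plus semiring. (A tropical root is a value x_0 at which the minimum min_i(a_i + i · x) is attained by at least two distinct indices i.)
Roots: {-6, -5, 3}

Each tropical root is a break point of the lower envelope of the lines y = a_i + i · x (there are 4 lines, with slopes 0, 1, ..., 3). Only the lines that attain the minimum somewhere contribute to roots; other lines are dominated. Here the surviving (envelope) indices are i = 3, i = 2, i = 1, i = 0.
Intersections between consecutive envelope lines give the roots: for adjacent envelope indices i < j the intersection is x = (a_i − a_j) / (j − i). Reading off the sorted break points: {-6, -5, 3}.
Verification: at each break x_0, at least two indices attain the minimum of min_i(a_i + i · x_0).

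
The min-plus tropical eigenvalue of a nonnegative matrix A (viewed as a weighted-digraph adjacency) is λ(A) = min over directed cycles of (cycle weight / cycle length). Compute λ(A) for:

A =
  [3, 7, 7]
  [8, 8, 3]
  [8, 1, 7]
λ(A) = 2

Enumerate directed cycles and compute their means (weight / length). Sample:
  cycle 0 → 0: weight = 3, length = 1, mean = 3/1 ≈ 3.000
  cycle 1 → 1: weight = 8, length = 1, mean = 8/1 ≈ 8.000
  cycle 2 → 2: weight = 7, length = 1, mean = 7/1 ≈ 7.000
  cycle 0 → 1 → 0: weight = 15, length = 2, mean = 15/2 ≈ 7.500
  cycle 0 → 2 → 0: weight = 15, length = 2, mean = 15/2 ≈ 7.500
  cycle 1 → 0 → 1: weight = 15, length = 2, mean = 15/2 ≈ 7.500
Minimum mean = 2.000, attained e.g. along the cycle 1 → 2 → 1 with weight 4 and length 2. So λ(A) = 4/2 = 2.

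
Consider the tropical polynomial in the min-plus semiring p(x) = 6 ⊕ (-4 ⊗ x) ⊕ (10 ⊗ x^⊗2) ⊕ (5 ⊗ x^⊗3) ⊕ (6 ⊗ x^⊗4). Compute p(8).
p(8) = 4

A tropical monomial a ⊗ x^⊗i evaluates to a + i · x. Evaluating each term at x = 8:
  Term 0 contributes 6 + 0 · 8 = 6
  Term 1 contributes -4 + 1 · 8 = 4
  Term 2 contributes 10 + 2 · 8 = 26
  Term 3 contributes 5 + 3 · 8 = 29
  Term 4 contributes 6 + 4 · 8 = 38
p(8) = ⊕ of these = min[6, 4, 26, 29, 38] = 4.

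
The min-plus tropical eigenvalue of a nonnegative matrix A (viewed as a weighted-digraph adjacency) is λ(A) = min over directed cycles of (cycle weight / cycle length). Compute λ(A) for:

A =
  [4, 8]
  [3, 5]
λ(A) = 4

Enumerate directed cycles and compute their means (weight / length). Sample:
  cycle 0 → 0: weight = 4, length = 1, mean = 4/1 ≈ 4.000
  cycle 1 → 1: weight = 5, length = 1, mean = 5/1 ≈ 5.000
  cycle 0 → 1 → 0: weight = 11, length = 2, mean = 11/2 ≈ 5.500
  cycle 1 → 0 → 1: weight = 11, length = 2, mean = 11/2 ≈ 5.500
Minimum mean = 4.000, attained e.g. along the cycle 0 → 0 with weight 4 and length 1. So λ(A) = 4/1 = 4.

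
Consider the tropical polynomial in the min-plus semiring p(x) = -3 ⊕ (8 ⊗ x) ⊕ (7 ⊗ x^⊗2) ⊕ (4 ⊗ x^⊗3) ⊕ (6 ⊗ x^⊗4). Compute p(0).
p(0) = -3

A tropical monomial a ⊗ x^⊗i evaluates to a + i · x. Evaluating each term at x = 0:
  Term 0 contributes -3 + 0 · 0 = -3
  Term 1 contributes 8 + 1 · 0 = 8
  Term 2 contributes 7 + 2 · 0 = 7
  Term 3 contributes 4 + 3 · 0 = 4
  Term 4 contributes 6 + 4 · 0 = 6
p(0) = ⊕ of these = min[-3, 8, 7, 4, 6] = -3.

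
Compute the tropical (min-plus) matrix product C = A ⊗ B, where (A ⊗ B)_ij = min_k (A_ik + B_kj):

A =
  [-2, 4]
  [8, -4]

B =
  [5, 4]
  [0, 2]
A ⊗ B =
  [3, 2]
  [-4, -2]

Apply the min-plus product entry-by-entry:
  C[0][0] = min over k of (A[0][0] + B[0][0] = -2 + 5 = 3, A[0][1] + B[1][0] = 4 + 0 = 4) = 3 (attained at k = 0)
  C[0][1] = min over k of (A[0][0] + B[0][1] = -2 + 4 = 2, A[0][1] + B[1][1] = 4 + 2 = 6) = 2 (attained at k = 0)
  C[1][0] = min over k of (A[1][0] + B[0][0] = 8 + 5 = 13, A[1][1] + B[1][0] = -4 + 0 = -4) = -4 (attained at k = 1)
  C[1][1] = min over k of (A[1][0] + B[0][1] = 8 + 4 = 12, A[1][1] + B[1][1] = -4 + 2 = -2) = -2 (attained at k = 1)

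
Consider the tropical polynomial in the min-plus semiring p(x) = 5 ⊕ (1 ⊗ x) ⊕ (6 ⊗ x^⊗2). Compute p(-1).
p(-1) = 0

A tropical monomial a ⊗ x^⊗i evaluates to a + i · x. Evaluating each term at x = -1:
  Term 0 contributes 5 + 0 · -1 = 5
  Term 1 contributes 1 + 1 · -1 = 0
  Term 2 contributes 6 + 2 · -1 = 4
p(-1) = ⊕ of these = min[5, 0, 4] = 0.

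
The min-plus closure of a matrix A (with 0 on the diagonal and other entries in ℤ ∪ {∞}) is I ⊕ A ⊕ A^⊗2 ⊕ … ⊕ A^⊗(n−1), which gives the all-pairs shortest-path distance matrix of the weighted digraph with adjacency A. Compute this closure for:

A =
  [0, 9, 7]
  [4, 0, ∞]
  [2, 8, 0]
Closure =
  [0, 9, 7]
  [4, 0, 11]
  [2, 8, 0]

This is the Floyd-Warshall all-pairs shortest-path computation. For each intermediate vertex k = 0, 1, …, 2, update dist[i][j] ← min(dist[i][j], dist[i][k] + dist[k][j]). The final matrix gives, for each (i, j), the minimum total weight of any directed path from i to j (possibly empty when i = j).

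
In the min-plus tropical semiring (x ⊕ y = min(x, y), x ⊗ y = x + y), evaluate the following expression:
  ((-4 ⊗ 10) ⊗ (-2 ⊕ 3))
((-4 ⊗ 10) ⊗ (-2 ⊕ 3)) = 4

Expand innermost to outermost. Recall ⊕ takes the minimum of its arguments and ⊗ takes their sum. Working out the expression ((-4 ⊗ 10) ⊗ (-2 ⊕ 3)) gives 4.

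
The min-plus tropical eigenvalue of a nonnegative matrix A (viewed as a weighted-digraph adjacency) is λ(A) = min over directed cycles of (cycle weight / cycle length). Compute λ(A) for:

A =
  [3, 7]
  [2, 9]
λ(A) = 3

Enumerate directed cycles and compute their means (weight / length). Sample:
  cycle 0 → 0: weight = 3, length = 1, mean = 3/1 ≈ 3.000
  cycle 1 → 1: weight = 9, length = 1, mean = 9/1 ≈ 9.000
  cycle 0 → 1 → 0: weight = 9, length = 2, mean = 9/2 ≈ 4.500
  cycle 1 → 0 → 1: weight = 9, length = 2, mean = 9/2 ≈ 4.500
Minimum mean = 3.000, attained e.g. along the cycle 0 → 0 with weight 3 and length 1. So λ(A) = 3/1 = 3.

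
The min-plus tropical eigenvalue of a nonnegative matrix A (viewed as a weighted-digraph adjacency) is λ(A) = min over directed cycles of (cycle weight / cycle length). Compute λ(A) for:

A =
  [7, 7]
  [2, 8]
λ(A) = 9/2

Enumerate directed cycles and compute their means (weight / length). Sample:
  cycle 0 → 0: weight = 7, length = 1, mean = 7/1 ≈ 7.000
  cycle 1 → 1: weight = 8, length = 1, mean = 8/1 ≈ 8.000
  cycle 0 → 1 → 0: weight = 9, length = 2, mean = 9/2 ≈ 4.500
  cycle 1 → 0 → 1: weight = 9, length = 2, mean = 9/2 ≈ 4.500
Minimum mean = 4.500, attained e.g. along the cycle 0 → 1 → 0 with weight 9 and length 2. So λ(A) = 9/2 = 9/2.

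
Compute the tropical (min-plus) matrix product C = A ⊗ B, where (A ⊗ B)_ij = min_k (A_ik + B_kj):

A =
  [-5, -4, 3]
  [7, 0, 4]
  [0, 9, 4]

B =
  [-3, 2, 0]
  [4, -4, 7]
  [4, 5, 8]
A ⊗ B =
  [-8, -8, -5]
  [4, -4, 7]
  [-3, 2, 0]

Apply the min-plus product entry-by-entry:
  C[0][0] = min over k of (A[0][0] + B[0][0] = -5 + -3 = -8, A[0][1] + B[1][0] = -4 + 4 = 0, A[0][2] + B[2][0] = 3 + 4 = 7) = -8 (attained at k = 0)
  C[0][1] = min over k of (A[0][0] + B[0][1] = -5 + 2 = -3, A[0][1] + B[1][1] = -4 + -4 = -8, A[0][2] + B[2][1] = 3 + 5 = 8) = -8 (attained at k = 1)
  C[0][2] = min over k of (A[0][0] + B[0][2] = -5 + 0 = -5, A[0][1] + B[1][2] = -4 + 7 = 3, A[0][2] + B[2][2] = 3 + 8 = 11) = -5 (attained at k = 0)
  C[1][0] = min over k of (A[1][0] + B[0][0] = 7 + -3 = 4, A[1][1] + B[1][0] = 0 + 4 = 4, A[1][2] + B[2][0] = 4 + 4 = 8) = 4 (attained at k = 0)
  C[1][1] = min over k of (A[1][0] + B[0][1] = 7 + 2 = 9, A[1][1] + B[1][1] = 0 + -4 = -4, A[1][2] + B[2][1] = 4 + 5 = 9) = -4 (attained at k = 1)
  C[1][2] = min over k of (A[1][0] + B[0][2] = 7 + 0 = 7, A[1][1] + B[1][2] = 0 + 7 = 7, A[1][2] + B[2][2] = 4 + 8 = 12) = 7 (attained at k = 0)
  C[2][0] = min over k of (A[2][0] + B[0][0] = 0 + -3 = -3, A[2][1] + B[1][0] = 9 + 4 = 13, A[2][2] + B[2][0] = 4 + 4 = 8) = -3 (attained at k = 0)
  C[2][1] = min over k of (A[2][0] + B[0][1] = 0 + 2 = 2, A[2][1] + B[1][1] = 9 + -4 = 5, A[2][2] + B[2][1] = 4 + 5 = 9) = 2 (attained at k = 0)
  C[2][2] = min over k of (A[2][0] + B[0][2] = 0 + 0 = 0, A[2][1] + B[1][2] = 9 + 7 = 16, A[2][2] + B[2][2] = 4 + 8 = 12) = 0 (attained at k = 0)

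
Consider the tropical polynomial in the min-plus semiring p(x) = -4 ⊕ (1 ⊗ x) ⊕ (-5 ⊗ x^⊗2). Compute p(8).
p(8) = -4

A tropical monomial a ⊗ x^⊗i evaluates to a + i · x. Evaluating each term at x = 8:
  Term 0 contributes -4 + 0 · 8 = -4
  Term 1 contributes 1 + 1 · 8 = 9
  Term 2 contributes -5 + 2 · 8 = 11
p(8) = ⊕ of these = min[-4, 9, 11] = -4.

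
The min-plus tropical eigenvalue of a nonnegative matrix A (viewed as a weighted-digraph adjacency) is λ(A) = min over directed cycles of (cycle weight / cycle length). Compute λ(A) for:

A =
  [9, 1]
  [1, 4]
λ(A) = 1

Enumerate directed cycles and compute their means (weight / length). Sample:
  cycle 0 → 0: weight = 9, length = 1, mean = 9/1 ≈ 9.000
  cycle 1 → 1: weight = 4, length = 1, mean = 4/1 ≈ 4.000
  cycle 0 → 1 → 0: weight = 2, length = 2, mean = 2/2 ≈ 1.000
  cycle 1 → 0 → 1: weight = 2, length = 2, mean = 2/2 ≈ 1.000
Minimum mean = 1.000, attained e.g. along the cycle 0 → 1 → 0 with weight 2 and length 2. So λ(A) = 2/2 = 1.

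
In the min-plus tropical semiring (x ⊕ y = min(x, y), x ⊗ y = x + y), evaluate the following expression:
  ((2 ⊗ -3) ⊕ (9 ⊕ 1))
((2 ⊗ -3) ⊕ (9 ⊕ 1)) = -1

Expand innermost to outermost. Recall ⊕ takes the minimum of its arguments and ⊗ takes their sum. Working out the expression ((2 ⊗ -3) ⊕ (9 ⊕ 1)) gives -1.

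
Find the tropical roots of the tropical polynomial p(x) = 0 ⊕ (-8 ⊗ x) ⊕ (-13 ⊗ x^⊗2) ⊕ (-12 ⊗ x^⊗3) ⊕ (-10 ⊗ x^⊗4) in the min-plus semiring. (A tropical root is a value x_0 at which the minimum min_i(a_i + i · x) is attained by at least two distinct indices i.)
Roots: {-2, -1, 5, 8}

Each tropical root is a break point of the lower envelope of the lines y = a_i + i · x (there are 5 lines, with slopes 0, 1, ..., 4). Only the lines that attain the minimum somewhere contribute to roots; other lines are dominated. Here the surviving (envelope) indices are i = 4, i = 3, i = 2, i = 1, i = 0.
Intersections between consecutive envelope lines give the roots: for adjacent envelope indices i < j the intersection is x = (a_i − a_j) / (j − i). Reading off the sorted break points: {-2, -1, 5, 8}.
Verification: at each break x_0, at least two indices attain the minimum of min_i(a_i + i · x_0).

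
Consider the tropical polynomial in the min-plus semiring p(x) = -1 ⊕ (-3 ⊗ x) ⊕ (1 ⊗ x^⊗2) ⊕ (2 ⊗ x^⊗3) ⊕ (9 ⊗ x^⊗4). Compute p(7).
p(7) = -1

A tropical monomial a ⊗ x^⊗i evaluates to a + i · x. Evaluating each term at x = 7:
  Term 0 contributes -1 + 0 · 7 = -1
  Term 1 contributes -3 + 1 · 7 = 4
  Term 2 contributes 1 + 2 · 7 = 15
  Term 3 contributes 2 + 3 · 7 = 23
  Term 4 contributes 9 + 4 · 7 = 37
p(7) = ⊕ of these = min[-1, 4, 15, 23, 37] = -1.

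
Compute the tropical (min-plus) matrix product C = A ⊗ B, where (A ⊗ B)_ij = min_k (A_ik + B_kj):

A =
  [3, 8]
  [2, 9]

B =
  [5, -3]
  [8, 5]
A ⊗ B =
  [8, 0]
  [7, -1]

Apply the min-plus product entry-by-entry:
  C[0][0] = min over k of (A[0][0] + B[0][0] = 3 + 5 = 8, A[0][1] + B[1][0] = 8 + 8 = 16) = 8 (attained at k = 0)
  C[0][1] = min over k of (A[0][0] + B[0][1] = 3 + -3 = 0, A[0][1] + B[1][1] = 8 + 5 = 13) = 0 (attained at k = 0)
  C[1][0] = min over k of (A[1][0] + B[0][0] = 2 + 5 = 7, A[1][1] + B[1][0] = 9 + 8 = 17) = 7 (attained at k = 0)
  C[1][1] = min over k of (A[1][0] + B[0][1] = 2 + -3 = -1, A[1][1] + B[1][1] = 9 + 5 = 14) = -1 (attained at k = 0)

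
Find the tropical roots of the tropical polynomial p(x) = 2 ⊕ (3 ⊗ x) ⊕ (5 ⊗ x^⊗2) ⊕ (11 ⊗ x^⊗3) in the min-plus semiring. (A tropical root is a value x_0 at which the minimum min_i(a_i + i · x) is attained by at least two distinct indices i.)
Roots: {-6, -2, -1}

Each tropical root is a break point of the lower envelope of the lines y = a_i + i · x (there are 4 lines, with slopes 0, 1, ..., 3). Only the lines that attain the minimum somewhere contribute to roots; other lines are dominated. Here the surviving (envelope) indices are i = 3, i = 2, i = 1, i = 0.
Intersections between consecutive envelope lines give the roots: for adjacent envelope indices i < j the intersection is x = (a_i − a_j) / (j − i). Reading off the sorted break points: {-6, -2, -1}.
Verification: at each break x_0, at least two indices attain the minimum of min_i(a_i + i · x_0).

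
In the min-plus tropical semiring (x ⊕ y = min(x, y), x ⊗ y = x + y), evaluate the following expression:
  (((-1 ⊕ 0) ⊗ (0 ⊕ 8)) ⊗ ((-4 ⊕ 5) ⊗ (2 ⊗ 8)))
(((-1 ⊕ 0) ⊗ (0 ⊕ 8)) ⊗ ((-4 ⊕ 5) ⊗ (2 ⊗ 8))) = 5

Expand innermost to outermost. Recall ⊕ takes the minimum of its arguments and ⊗ takes their sum. Working out the expression (((-1 ⊕ 0) ⊗ (0 ⊕ 8)) ⊗ ((-4 ⊕ 5) ⊗ (2 ⊗ 8))) gives 5.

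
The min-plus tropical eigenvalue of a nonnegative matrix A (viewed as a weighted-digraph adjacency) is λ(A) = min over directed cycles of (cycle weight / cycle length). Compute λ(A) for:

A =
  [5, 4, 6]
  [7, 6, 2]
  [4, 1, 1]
λ(A) = 1

Enumerate directed cycles and compute their means (weight / length). Sample:
  cycle 0 → 0: weight = 5, length = 1, mean = 5/1 ≈ 5.000
  cycle 1 → 1: weight = 6, length = 1, mean = 6/1 ≈ 6.000
  cycle 2 → 2: weight = 1, length = 1, mean = 1/1 ≈ 1.000
  cycle 0 → 1 → 0: weight = 11, length = 2, mean = 11/2 ≈ 5.500
  cycle 0 → 2 → 0: weight = 10, length = 2, mean = 10/2 ≈ 5.000
  cycle 1 → 0 → 1: weight = 11, length = 2, mean = 11/2 ≈ 5.500
Minimum mean = 1.000, attained e.g. along the cycle 2 → 2 with weight 1 and length 1. So λ(A) = 1/1 = 1.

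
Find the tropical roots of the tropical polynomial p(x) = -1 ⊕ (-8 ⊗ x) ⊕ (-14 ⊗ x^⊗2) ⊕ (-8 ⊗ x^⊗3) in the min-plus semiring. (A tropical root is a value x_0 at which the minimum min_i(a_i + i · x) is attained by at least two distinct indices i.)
Roots: {-6, 6, 7}

Each tropical root is a break point of the lower envelope of the lines y = a_i + i · x (there are 4 lines, with slopes 0, 1, ..., 3). Only the lines that attain the minimum somewhere contribute to roots; other lines are dominated. Here the surviving (envelope) indices are i = 3, i = 2, i = 1, i = 0.
Intersections between consecutive envelope lines give the roots: for adjacent envelope indices i < j the intersection is x = (a_i − a_j) / (j − i). Reading off the sorted break points: {-6, 6, 7}.
Verification: at each break x_0, at least two indices attain the minimum of min_i(a_i + i · x_0).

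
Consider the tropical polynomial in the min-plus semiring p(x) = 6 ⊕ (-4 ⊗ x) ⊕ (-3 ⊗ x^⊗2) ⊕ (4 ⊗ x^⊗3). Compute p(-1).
p(-1) = -5

A tropical monomial a ⊗ x^⊗i evaluates to a + i · x. Evaluating each term at x = -1:
  Term 0 contributes 6 + 0 · -1 = 6
  Term 1 contributes -4 + 1 · -1 = -5
  Term 2 contributes -3 + 2 · -1 = -5
  Term 3 contributes 4 + 3 · -1 = 1
p(-1) = ⊕ of these = min[6, -5, -5, 1] = -5.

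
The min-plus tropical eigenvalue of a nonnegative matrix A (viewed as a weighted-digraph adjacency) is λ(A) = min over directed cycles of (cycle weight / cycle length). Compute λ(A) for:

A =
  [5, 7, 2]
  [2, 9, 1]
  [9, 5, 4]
λ(A) = 3

Enumerate directed cycles and compute their means (weight / length). Sample:
  cycle 0 → 0: weight = 5, length = 1, mean = 5/1 ≈ 5.000
  cycle 1 → 1: weight = 9, length = 1, mean = 9/1 ≈ 9.000
  cycle 2 → 2: weight = 4, length = 1, mean = 4/1 ≈ 4.000
  cycle 0 → 1 → 0: weight = 9, length = 2, mean = 9/2 ≈ 4.500
  cycle 0 → 2 → 0: weight = 11, length = 2, mean = 11/2 ≈ 5.500
  cycle 1 → 0 → 1: weight = 9, length = 2, mean = 9/2 ≈ 4.500
Minimum mean = 3.000, attained e.g. along the cycle 1 → 2 → 1 with weight 6 and length 2. So λ(A) = 6/2 = 3.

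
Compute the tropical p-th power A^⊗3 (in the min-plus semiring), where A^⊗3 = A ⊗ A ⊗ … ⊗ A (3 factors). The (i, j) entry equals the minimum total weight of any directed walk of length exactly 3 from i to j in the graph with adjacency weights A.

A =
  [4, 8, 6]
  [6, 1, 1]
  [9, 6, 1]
A^⊗3 =
  [12, 10, 8]
  [8, 3, 3]
  [11, 8, 3]

Each entry (A^⊗3)_ij equals the minimum over all length-3 walks i = v_0 → v_1 → … → v_3 = j of Σ_t A[v_t][v_{t+1}]. For example, for (i, j) = (0, 2) we minimise over 9 possible intermediate vertex sequences; the minimum is 8, attained along the walk 0 → 2 → 2 → 2.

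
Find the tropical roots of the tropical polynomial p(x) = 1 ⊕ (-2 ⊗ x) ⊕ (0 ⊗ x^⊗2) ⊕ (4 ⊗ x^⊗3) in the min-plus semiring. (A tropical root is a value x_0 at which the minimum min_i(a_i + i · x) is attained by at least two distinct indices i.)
Roots: {-4, -2, 3}

Each tropical root is a break point of the lower envelope of the lines y = a_i + i · x (there are 4 lines, with slopes 0, 1, ..., 3). Only the lines that attain the minimum somewhere contribute to roots; other lines are dominated. Here the surviving (envelope) indices are i = 3, i = 2, i = 1, i = 0.
Intersections between consecutive envelope lines give the roots: for adjacent envelope indices i < j the intersection is x = (a_i − a_j) / (j − i). Reading off the sorted break points: {-4, -2, 3}.
Verification: at each break x_0, at least two indices attain the minimum of min_i(a_i + i · x_0).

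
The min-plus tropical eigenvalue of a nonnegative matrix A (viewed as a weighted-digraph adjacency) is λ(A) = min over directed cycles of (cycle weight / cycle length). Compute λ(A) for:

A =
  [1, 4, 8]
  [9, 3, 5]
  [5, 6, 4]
λ(A) = 1

Enumerate directed cycles and compute their means (weight / length). Sample:
  cycle 0 → 0: weight = 1, length = 1, mean = 1/1 ≈ 1.000
  cycle 1 → 1: weight = 3, length = 1, mean = 3/1 ≈ 3.000
  cycle 2 → 2: weight = 4, length = 1, mean = 4/1 ≈ 4.000
  cycle 0 → 1 → 0: weight = 13, length = 2, mean = 13/2 ≈ 6.500
  cycle 0 → 2 → 0: weight = 13, length = 2, mean = 13/2 ≈ 6.500
  cycle 1 → 0 → 1: weight = 13, length = 2, mean = 13/2 ≈ 6.500
Minimum mean = 1.000, attained e.g. along the cycle 0 → 0 with weight 1 and length 1. So λ(A) = 1/1 = 1.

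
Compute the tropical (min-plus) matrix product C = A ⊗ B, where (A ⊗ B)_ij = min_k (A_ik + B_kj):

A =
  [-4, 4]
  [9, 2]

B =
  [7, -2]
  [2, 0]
A ⊗ B =
  [3, -6]
  [4, 2]

Apply the min-plus product entry-by-entry:
  C[0][0] = min over k of (A[0][0] + B[0][0] = -4 + 7 = 3, A[0][1] + B[1][0] = 4 + 2 = 6) = 3 (attained at k = 0)
  C[0][1] = min over k of (A[0][0] + B[0][1] = -4 + -2 = -6, A[0][1] + B[1][1] = 4 + 0 = 4) = -6 (attained at k = 0)
  C[1][0] = min over k of (A[1][0] + B[0][0] = 9 + 7 = 16, A[1][1] + B[1][0] = 2 + 2 = 4) = 4 (attained at k = 1)
  C[1][1] = min over k of (A[1][0] + B[0][1] = 9 + -2 = 7, A[1][1] + B[1][1] = 2 + 0 = 2) = 2 (attained at k = 1)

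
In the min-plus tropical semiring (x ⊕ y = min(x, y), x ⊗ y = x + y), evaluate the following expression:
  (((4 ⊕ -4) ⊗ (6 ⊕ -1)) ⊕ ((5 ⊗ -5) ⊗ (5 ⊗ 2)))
(((4 ⊕ -4) ⊗ (6 ⊕ -1)) ⊕ ((5 ⊗ -5) ⊗ (5 ⊗ 2))) = -5

Expand innermost to outermost. Recall ⊕ takes the minimum of its arguments and ⊗ takes their sum. Working out the expression (((4 ⊕ -4) ⊗ (6 ⊕ -1)) ⊕ ((5 ⊗ -5) ⊗ (5 ⊗ 2))) gives -5.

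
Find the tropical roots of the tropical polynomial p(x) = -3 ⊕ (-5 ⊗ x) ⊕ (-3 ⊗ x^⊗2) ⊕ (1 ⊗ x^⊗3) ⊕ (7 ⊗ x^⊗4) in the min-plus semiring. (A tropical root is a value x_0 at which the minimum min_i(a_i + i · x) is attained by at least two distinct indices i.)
Roots: {-6, -4, -2, 2}

Each tropical root is a break point of the lower envelope of the lines y = a_i + i · x (there are 5 lines, with slopes 0, 1, ..., 4). Only the lines that attain the minimum somewhere contribute to roots; other lines are dominated. Here the surviving (envelope) indices are i = 4, i = 3, i = 2, i = 1, i = 0.
Intersections between consecutive envelope lines give the roots: for adjacent envelope indices i < j the intersection is x = (a_i − a_j) / (j − i). Reading off the sorted break points: {-6, -4, -2, 2}.
Verification: at each break x_0, at least two indices attain the minimum of min_i(a_i + i · x_0).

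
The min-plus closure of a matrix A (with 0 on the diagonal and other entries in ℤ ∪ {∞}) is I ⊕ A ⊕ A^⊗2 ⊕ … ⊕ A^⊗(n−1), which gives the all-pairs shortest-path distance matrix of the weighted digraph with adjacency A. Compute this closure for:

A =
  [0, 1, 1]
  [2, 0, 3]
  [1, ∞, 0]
Closure =
  [0, 1, 1]
  [2, 0, 3]
  [1, 2, 0]

This is the Floyd-Warshall all-pairs shortest-path computation. For each intermediate vertex k = 0, 1, …, 2, update dist[i][j] ← min(dist[i][j], dist[i][k] + dist[k][j]). The final matrix gives, for each (i, j), the minimum total weight of any directed path from i to j (possibly empty when i = j).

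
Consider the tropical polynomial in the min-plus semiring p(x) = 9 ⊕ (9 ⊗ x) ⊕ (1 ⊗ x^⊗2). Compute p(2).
p(2) = 5

A tropical monomial a ⊗ x^⊗i evaluates to a + i · x. Evaluating each term at x = 2:
  Term 0 contributes 9 + 0 · 2 = 9
  Term 1 contributes 9 + 1 · 2 = 11
  Term 2 contributes 1 + 2 · 2 = 5
p(2) = ⊕ of these = min[9, 11, 5] = 5.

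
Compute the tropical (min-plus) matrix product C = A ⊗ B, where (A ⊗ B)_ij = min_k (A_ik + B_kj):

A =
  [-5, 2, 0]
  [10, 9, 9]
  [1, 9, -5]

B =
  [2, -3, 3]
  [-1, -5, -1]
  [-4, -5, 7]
A ⊗ B =
  [-4, -8, -2]
  [5, 4, 8]
  [-9, -10, 2]

Apply the min-plus product entry-by-entry:
  C[0][0] = min over k of (A[0][0] + B[0][0] = -5 + 2 = -3, A[0][1] + B[1][0] = 2 + -1 = 1, A[0][2] + B[2][0] = 0 + -4 = -4) = -4 (attained at k = 2)
  C[0][1] = min over k of (A[0][0] + B[0][1] = -5 + -3 = -8, A[0][1] + B[1][1] = 2 + -5 = -3, A[0][2] + B[2][1] = 0 + -5 = -5) = -8 (attained at k = 0)
  C[0][2] = min over k of (A[0][0] + B[0][2] = -5 + 3 = -2, A[0][1] + B[1][2] = 2 + -1 = 1, A[0][2] + B[2][2] = 0 + 7 = 7) = -2 (attained at k = 0)
  C[1][0] = min over k of (A[1][0] + B[0][0] = 10 + 2 = 12, A[1][1] + B[1][0] = 9 + -1 = 8, A[1][2] + B[2][0] = 9 + -4 = 5) = 5 (attained at k = 2)
  C[1][1] = min over k of (A[1][0] + B[0][1] = 10 + -3 = 7, A[1][1] + B[1][1] = 9 + -5 = 4, A[1][2] + B[2][1] = 9 + -5 = 4) = 4 (attained at k = 1)
  C[1][2] = min over k of (A[1][0] + B[0][2] = 10 + 3 = 13, A[1][1] + B[1][2] = 9 + -1 = 8, A[1][2] + B[2][2] = 9 + 7 = 16) = 8 (attained at k = 1)
  C[2][0] = min over k of (A[2][0] + B[0][0] = 1 + 2 = 3, A[2][1] + B[1][0] = 9 + -1 = 8, A[2][2] + B[2][0] = -5 + -4 = -9) = -9 (attained at k = 2)
  C[2][1] = min over k of (A[2][0] + B[0][1] = 1 + -3 = -2, A[2][1] + B[1][1] = 9 + -5 = 4, A[2][2] + B[2][1] = -5 + -5 = -10) = -10 (attained at k = 2)
  C[2][2] = min over k of (A[2][0] + B[0][2] = 1 + 3 = 4, A[2][1] + B[1][2] = 9 + -1 = 8, A[2][2] + B[2][2] = -5 + 7 = 2) = 2 (attained at k = 2)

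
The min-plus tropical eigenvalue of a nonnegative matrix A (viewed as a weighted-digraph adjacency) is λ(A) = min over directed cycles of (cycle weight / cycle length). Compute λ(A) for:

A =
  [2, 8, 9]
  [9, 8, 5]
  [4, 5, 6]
λ(A) = 2

Enumerate directed cycles and compute their means (weight / length). Sample:
  cycle 0 → 0: weight = 2, length = 1, mean = 2/1 ≈ 2.000
  cycle 1 → 1: weight = 8, length = 1, mean = 8/1 ≈ 8.000
  cycle 2 → 2: weight = 6, length = 1, mean = 6/1 ≈ 6.000
  cycle 0 → 1 → 0: weight = 17, length = 2, mean = 17/2 ≈ 8.500
  cycle 0 → 2 → 0: weight = 13, length = 2, mean = 13/2 ≈ 6.500
  cycle 1 → 0 → 1: weight = 17, length = 2, mean = 17/2 ≈ 8.500
Minimum mean = 2.000, attained e.g. along the cycle 0 → 0 with weight 2 and length 1. So λ(A) = 2/1 = 2.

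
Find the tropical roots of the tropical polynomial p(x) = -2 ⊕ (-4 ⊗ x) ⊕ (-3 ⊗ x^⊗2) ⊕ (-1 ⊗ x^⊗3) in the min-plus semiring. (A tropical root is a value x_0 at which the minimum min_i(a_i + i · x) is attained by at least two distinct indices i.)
Roots: {-2, -1, 2}

Each tropical root is a break point of the lower envelope of the lines y = a_i + i · x (there are 4 lines, with slopes 0, 1, ..., 3). Only the lines that attain the minimum somewhere contribute to roots; other lines are dominated. Here the surviving (envelope) indices are i = 3, i = 2, i = 1, i = 0.
Intersections between consecutive envelope lines give the roots: for adjacent envelope indices i < j the intersection is x = (a_i − a_j) / (j − i). Reading off the sorted break points: {-2, -1, 2}.
Verification: at each break x_0, at least two indices attain the minimum of min_i(a_i + i · x_0).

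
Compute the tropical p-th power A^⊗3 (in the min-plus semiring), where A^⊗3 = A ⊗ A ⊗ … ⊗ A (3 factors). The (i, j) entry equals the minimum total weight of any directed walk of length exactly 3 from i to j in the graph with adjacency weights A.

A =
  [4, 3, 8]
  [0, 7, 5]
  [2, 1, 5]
A^⊗3 =
  [7, 6, 11]
  [3, 7, 8]
  [5, 4, 9]

Each entry (A^⊗3)_ij equals the minimum over all length-3 walks i = v_0 → v_1 → … → v_3 = j of Σ_t A[v_t][v_{t+1}]. For example, for (i, j) = (0, 2) we minimise over 9 possible intermediate vertex sequences; the minimum is 11, attained along the walk 0 → 1 → 0 → 2.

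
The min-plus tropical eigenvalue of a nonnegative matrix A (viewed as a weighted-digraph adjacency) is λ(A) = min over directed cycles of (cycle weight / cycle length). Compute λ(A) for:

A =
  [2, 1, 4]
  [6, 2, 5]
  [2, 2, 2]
λ(A) = 2

Enumerate directed cycles and compute their means (weight / length). Sample:
  cycle 0 → 0: weight = 2, length = 1, mean = 2/1 ≈ 2.000
  cycle 1 → 1: weight = 2, length = 1, mean = 2/1 ≈ 2.000
  cycle 2 → 2: weight = 2, length = 1, mean = 2/1 ≈ 2.000
  cycle 0 → 1 → 0: weight = 7, length = 2, mean = 7/2 ≈ 3.500
  cycle 0 → 2 → 0: weight = 6, length = 2, mean = 6/2 ≈ 3.000
  cycle 1 → 0 → 1: weight = 7, length = 2, mean = 7/2 ≈ 3.500
Minimum mean = 2.000, attained e.g. along the cycle 0 → 0 with weight 2 and length 1. So λ(A) = 2/1 = 2.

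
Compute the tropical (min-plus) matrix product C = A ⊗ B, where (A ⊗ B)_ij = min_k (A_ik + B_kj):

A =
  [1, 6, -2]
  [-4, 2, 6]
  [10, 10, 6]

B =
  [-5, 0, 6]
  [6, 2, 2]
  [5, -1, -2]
A ⊗ B =
  [-4, -3, -4]
  [-9, -4, 2]
  [5, 5, 4]

Apply the min-plus product entry-by-entry:
  C[0][0] = min over k of (A[0][0] + B[0][0] = 1 + -5 = -4, A[0][1] + B[1][0] = 6 + 6 = 12, A[0][2] + B[2][0] = -2 + 5 = 3) = -4 (attained at k = 0)
  C[0][1] = min over k of (A[0][0] + B[0][1] = 1 + 0 = 1, A[0][1] + B[1][1] = 6 + 2 = 8, A[0][2] + B[2][1] = -2 + -1 = -3) = -3 (attained at k = 2)
  C[0][2] = min over k of (A[0][0] + B[0][2] = 1 + 6 = 7, A[0][1] + B[1][2] = 6 + 2 = 8, A[0][2] + B[2][2] = -2 + -2 = -4) = -4 (attained at k = 2)
  C[1][0] = min over k of (A[1][0] + B[0][0] = -4 + -5 = -9, A[1][1] + B[1][0] = 2 + 6 = 8, A[1][2] + B[2][0] = 6 + 5 = 11) = -9 (attained at k = 0)
  C[1][1] = min over k of (A[1][0] + B[0][1] = -4 + 0 = -4, A[1][1] + B[1][1] = 2 + 2 = 4, A[1][2] + B[2][1] = 6 + -1 = 5) = -4 (attained at k = 0)
  C[1][2] = min over k of (A[1][0] + B[0][2] = -4 + 6 = 2, A[1][1] + B[1][2] = 2 + 2 = 4, A[1][2] + B[2][2] = 6 + -2 = 4) = 2 (attained at k = 0)
  C[2][0] = min over k of (A[2][0] + B[0][0] = 10 + -5 = 5, A[2][1] + B[1][0] = 10 + 6 = 16, A[2][2] + B[2][0] = 6 + 5 = 11) = 5 (attained at k = 0)
  C[2][1] = min over k of (A[2][0] + B[0][1] = 10 + 0 = 10, A[2][1] + B[1][1] = 10 + 2 = 12, A[2][2] + B[2][1] = 6 + -1 = 5) = 5 (attained at k = 2)
  C[2][2] = min over k of (A[2][0] + B[0][2] = 10 + 6 = 16, A[2][1] + B[1][2] = 10 + 2 = 12, A[2][2] + B[2][2] = 6 + -2 = 4) = 4 (attained at k = 2)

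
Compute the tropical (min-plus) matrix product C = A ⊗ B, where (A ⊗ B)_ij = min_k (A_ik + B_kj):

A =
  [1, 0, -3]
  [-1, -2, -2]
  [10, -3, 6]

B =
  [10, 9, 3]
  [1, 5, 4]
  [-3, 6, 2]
A ⊗ B =
  [-6, 3, -1]
  [-5, 3, 0]
  [-2, 2, 1]

Apply the min-plus product entry-by-entry:
  C[0][0] = min over k of (A[0][0] + B[0][0] = 1 + 10 = 11, A[0][1] + B[1][0] = 0 + 1 = 1, A[0][2] + B[2][0] = -3 + -3 = -6) = -6 (attained at k = 2)
  C[0][1] = min over k of (A[0][0] + B[0][1] = 1 + 9 = 10, A[0][1] + B[1][1] = 0 + 5 = 5, A[0][2] + B[2][1] = -3 + 6 = 3) = 3 (attained at k = 2)
  C[0][2] = min over k of (A[0][0] + B[0][2] = 1 + 3 = 4, A[0][1] + B[1][2] = 0 + 4 = 4, A[0][2] + B[2][2] = -3 + 2 = -1) = -1 (attained at k = 2)
  C[1][0] = min over k of (A[1][0] + B[0][0] = -1 + 10 = 9, A[1][1] + B[1][0] = -2 + 1 = -1, A[1][2] + B[2][0] = -2 + -3 = -5) = -5 (attained at k = 2)
  C[1][1] = min over k of (A[1][0] + B[0][1] = -1 + 9 = 8, A[1][1] + B[1][1] = -2 + 5 = 3, A[1][2] + B[2][1] = -2 + 6 = 4) = 3 (attained at k = 1)
  C[1][2] = min over k of (A[1][0] + B[0][2] = -1 + 3 = 2, A[1][1] + B[1][2] = -2 + 4 = 2, A[1][2] + B[2][2] = -2 + 2 = 0) = 0 (attained at k = 2)
  C[2][0] = min over k of (A[2][0] + B[0][0] = 10 + 10 = 20, A[2][1] + B[1][0] = -3 + 1 = -2, A[2][2] + B[2][0] = 6 + -3 = 3) = -2 (attained at k = 1)
  C[2][1] = min over k of (A[2][0] + B[0][1] = 10 + 9 = 19, A[2][1] + B[1][1] = -3 + 5 = 2, A[2][2] + B[2][1] = 6 + 6 = 12) = 2 (attained at k = 1)
  C[2][2] = min over k of (A[2][0] + B[0][2] = 10 + 3 = 13, A[2][1] + B[1][2] = -3 + 4 = 1, A[2][2] + B[2][2] = 6 + 2 = 8) = 1 (attained at k = 1)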